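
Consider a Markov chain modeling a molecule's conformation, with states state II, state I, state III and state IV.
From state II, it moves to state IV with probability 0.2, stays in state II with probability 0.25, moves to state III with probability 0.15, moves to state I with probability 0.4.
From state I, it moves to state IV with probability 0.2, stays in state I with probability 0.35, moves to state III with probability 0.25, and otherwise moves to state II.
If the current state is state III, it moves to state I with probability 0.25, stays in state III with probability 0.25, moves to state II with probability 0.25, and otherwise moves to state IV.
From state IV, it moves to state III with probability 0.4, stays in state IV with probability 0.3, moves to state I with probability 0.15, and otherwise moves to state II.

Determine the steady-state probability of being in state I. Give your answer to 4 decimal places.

Let the stationary distribution be π with π = πP and π_1 + π_2 + π_3 + π_4 = 1.
π_1 = 0.25·π_1 + 0.2·π_2 + 0.25·π_3 + 0.15·π_4
π_2 = 0.4·π_1 + 0.35·π_2 + 0.25·π_3 + 0.15·π_4
π_3 = 0.15·π_1 + 0.25·π_2 + 0.25·π_3 + 0.4·π_4
Solving with the normalization constraint gives π = (0.2120, 0.2868, 0.2643, 0.2369).
So the stationary probability of state I is 0.2868.

0.2868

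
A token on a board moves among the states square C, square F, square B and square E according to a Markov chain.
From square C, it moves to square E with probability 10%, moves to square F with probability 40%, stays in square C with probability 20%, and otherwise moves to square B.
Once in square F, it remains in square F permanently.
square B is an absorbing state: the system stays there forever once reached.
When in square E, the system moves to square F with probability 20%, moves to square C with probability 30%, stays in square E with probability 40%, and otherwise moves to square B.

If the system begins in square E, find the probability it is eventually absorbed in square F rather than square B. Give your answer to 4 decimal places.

Let h(s) be the probability of absorption at square F starting from transient state s. Then h(square F) = 1 and h(square B) = 0. By first-step analysis:
h(square C) = 0.2·h(square C) + 0.4·1 + 0.3·0 + 0.1·h(square E)
h(square E) = 0.3·h(square C) + 0.2·1 + 0.1·0 + 0.4·h(square E)
Solving: h(square C) = 0.5778, h(square E) = 0.6222.
Starting from square E, the probability is 0.6222.

0.6222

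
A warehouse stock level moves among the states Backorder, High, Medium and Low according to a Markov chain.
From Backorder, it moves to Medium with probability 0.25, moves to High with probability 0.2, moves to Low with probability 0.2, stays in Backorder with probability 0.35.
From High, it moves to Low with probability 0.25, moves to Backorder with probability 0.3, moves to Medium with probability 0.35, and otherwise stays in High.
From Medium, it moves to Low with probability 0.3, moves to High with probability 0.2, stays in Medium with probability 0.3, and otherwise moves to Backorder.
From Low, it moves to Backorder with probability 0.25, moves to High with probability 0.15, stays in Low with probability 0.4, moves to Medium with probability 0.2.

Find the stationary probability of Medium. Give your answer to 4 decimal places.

0.2654

Let the stationary distribution be π with π = πP and π_1 + π_2 + π_3 + π_4 = 1.
π_1 = 0.35·π_1 + 0.3·π_2 + 0.2·π_3 + 0.25·π_4
π_2 = 0.2·π_1 + 0.1·π_2 + 0.2·π_3 + 0.15·π_4
π_3 = 0.25·π_1 + 0.35·π_2 + 0.3·π_3 + 0.2·π_4
Solving with the normalization constraint gives π = (0.2724, 0.1685, 0.2654, 0.2937).
So the stationary probability of Medium is 0.2654.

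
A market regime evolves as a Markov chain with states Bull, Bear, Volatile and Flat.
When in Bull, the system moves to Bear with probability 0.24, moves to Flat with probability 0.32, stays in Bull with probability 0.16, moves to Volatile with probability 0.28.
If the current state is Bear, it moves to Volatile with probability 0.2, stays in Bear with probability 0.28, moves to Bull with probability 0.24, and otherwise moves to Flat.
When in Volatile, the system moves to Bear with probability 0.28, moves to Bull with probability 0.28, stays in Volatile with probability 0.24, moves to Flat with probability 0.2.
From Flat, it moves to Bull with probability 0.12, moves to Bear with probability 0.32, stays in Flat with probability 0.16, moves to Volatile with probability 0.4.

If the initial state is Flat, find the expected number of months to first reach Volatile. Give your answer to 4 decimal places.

3.1102

Let t(s) be the expected number of months to first reach Volatile from state s, with t(Volatile) = 0. Conditioning on the first month:
t(Bull) = 1 + 0.16·t(Bull) + 0.24·t(Bear) + 0.32·t(Flat)
t(Bear) = 1 + 0.24·t(Bull) + 0.28·t(Bear) + 0.28·t(Flat)
t(Flat) = 1 + 0.12·t(Bull) + 0.32·t(Bear) + 0.16·t(Flat)
Solving: t(Bull) = 3.4459, t(Bear) = 3.7470, t(Flat) = 3.1102.
Expected months from Flat to Volatile: 3.1102.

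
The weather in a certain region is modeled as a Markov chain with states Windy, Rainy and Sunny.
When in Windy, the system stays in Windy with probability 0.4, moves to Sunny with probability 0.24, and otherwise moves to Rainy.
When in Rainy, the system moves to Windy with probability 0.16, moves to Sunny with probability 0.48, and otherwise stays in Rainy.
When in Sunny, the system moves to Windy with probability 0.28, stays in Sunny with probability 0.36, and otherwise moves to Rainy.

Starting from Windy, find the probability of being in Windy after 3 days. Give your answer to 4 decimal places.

0.2710

Propagate the distribution vector 3 days from Windy.
After 0 days: (1.0000, 0.0000, 0.0000)
After 1 day: (0.4000, 0.3600, 0.2400)
After 2 days: (0.2848, 0.3600, 0.3552)
After 3 days: (0.2710, 0.3600, 0.3690)
P(in Windy after 3 days) = 0.2710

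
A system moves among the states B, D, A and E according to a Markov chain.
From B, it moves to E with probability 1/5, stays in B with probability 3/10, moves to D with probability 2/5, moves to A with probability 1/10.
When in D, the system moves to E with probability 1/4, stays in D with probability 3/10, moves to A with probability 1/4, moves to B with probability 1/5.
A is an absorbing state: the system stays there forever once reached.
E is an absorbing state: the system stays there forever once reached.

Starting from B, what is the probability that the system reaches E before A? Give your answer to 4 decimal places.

0.5854

Let h(s) be the probability of absorption at E starting from transient state s. Then h(E) = 1 and h(A) = 0. By first-step analysis:
h(B) = 0.3·h(B) + 0.4·h(D) + 0.1·0 + 0.2·1
h(D) = 0.2·h(B) + 0.3·h(D) + 0.25·0 + 0.25·1
Solving: h(B) = 0.5854, h(D) = 0.5244.
Starting from B, the probability is 0.5854.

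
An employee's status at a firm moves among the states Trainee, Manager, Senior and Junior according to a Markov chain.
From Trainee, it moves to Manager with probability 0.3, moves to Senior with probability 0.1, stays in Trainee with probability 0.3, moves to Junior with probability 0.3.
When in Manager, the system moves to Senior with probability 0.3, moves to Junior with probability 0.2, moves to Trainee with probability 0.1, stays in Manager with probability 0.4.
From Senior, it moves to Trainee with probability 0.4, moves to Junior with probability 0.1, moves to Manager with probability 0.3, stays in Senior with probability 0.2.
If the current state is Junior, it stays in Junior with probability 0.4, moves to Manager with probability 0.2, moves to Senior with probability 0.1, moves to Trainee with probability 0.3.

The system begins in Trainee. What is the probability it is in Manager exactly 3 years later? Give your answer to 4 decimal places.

Propagate the distribution vector 3 years from Trainee.
After 0 years: (1.0000, 0.0000, 0.0000, 0.0000)
After 1 year: (0.3000, 0.3000, 0.1000, 0.3000)
After 2 years: (0.2500, 0.3000, 0.1700, 0.2800)
After 3 years: (0.2570, 0.3020, 0.1770, 0.2640)
P(in Manager after 3 years) = 0.3020

0.3020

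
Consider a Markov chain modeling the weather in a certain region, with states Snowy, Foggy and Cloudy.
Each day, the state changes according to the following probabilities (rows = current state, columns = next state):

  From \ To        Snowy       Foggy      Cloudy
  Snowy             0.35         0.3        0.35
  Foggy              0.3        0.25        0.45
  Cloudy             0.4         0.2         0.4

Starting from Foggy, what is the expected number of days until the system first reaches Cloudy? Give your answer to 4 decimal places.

Let t(s) be the expected number of days to first reach Cloudy from state s, with t(Cloudy) = 0. Conditioning on the first day:
t(Snowy) = 1 + 0.35·t(Snowy) + 0.3·t(Foggy)
t(Foggy) = 1 + 0.3·t(Snowy) + 0.25·t(Foggy)
Solving: t(Snowy) = 2.6415, t(Foggy) = 2.3899.
Expected days from Foggy to Cloudy: 2.3899.

2.3899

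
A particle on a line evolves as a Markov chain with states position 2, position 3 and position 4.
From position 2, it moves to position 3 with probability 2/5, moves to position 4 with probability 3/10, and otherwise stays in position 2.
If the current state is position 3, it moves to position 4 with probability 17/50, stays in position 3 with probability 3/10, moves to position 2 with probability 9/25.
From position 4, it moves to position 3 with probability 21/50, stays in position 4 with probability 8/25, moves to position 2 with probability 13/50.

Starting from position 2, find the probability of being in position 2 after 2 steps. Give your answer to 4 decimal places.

Sum over the intermediate state after 1 step:
P = P(position 2→position 2)·P(position 2→position 2) + P(position 2→position 3)·P(position 3→position 2) + P(position 2→position 4)·P(position 4→position 2)
  = 0.3×0.3 + 0.4×0.36 + 0.3×0.26
  = 0.0900 + 0.1440 + 0.0780 = 0.3120

0.3120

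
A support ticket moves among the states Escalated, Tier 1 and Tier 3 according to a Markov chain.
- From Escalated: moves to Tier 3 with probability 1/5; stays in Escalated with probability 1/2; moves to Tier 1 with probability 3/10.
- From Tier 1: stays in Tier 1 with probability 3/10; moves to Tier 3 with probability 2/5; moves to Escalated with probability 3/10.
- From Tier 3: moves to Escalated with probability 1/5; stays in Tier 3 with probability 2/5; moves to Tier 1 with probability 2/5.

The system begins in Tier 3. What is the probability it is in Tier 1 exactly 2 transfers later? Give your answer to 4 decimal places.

Sum over the intermediate state after 1 transfer:
P = P(Tier 3→Escalated)·P(Escalated→Tier 1) + P(Tier 3→Tier 1)·P(Tier 1→Tier 1) + P(Tier 3→Tier 3)·P(Tier 3→Tier 1)
  = 0.2×0.3 + 0.4×0.3 + 0.4×0.4
  = 0.0600 + 0.1200 + 0.1600 = 0.3400

0.3400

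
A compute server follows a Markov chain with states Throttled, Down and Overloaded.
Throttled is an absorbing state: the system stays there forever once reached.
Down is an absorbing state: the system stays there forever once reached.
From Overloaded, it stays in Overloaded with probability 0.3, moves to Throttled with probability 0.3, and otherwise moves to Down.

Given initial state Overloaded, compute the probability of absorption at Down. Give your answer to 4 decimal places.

Let h(s) be the probability of absorption at Down starting from transient state s. Then h(Down) = 1 and h(Throttled) = 0. By first-step analysis:
h(Overloaded) = 0.3·0 + 0.4·1 + 0.3·h(Overloaded)
Solving: h(Overloaded) = 0.5714.
Starting from Overloaded, the probability is 0.5714.

0.5714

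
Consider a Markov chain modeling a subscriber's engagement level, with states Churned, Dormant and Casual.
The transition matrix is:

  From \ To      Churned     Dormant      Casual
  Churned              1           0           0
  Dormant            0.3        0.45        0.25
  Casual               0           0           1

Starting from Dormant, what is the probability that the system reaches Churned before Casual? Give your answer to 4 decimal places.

Let h(s) be the probability of absorption at Churned starting from transient state s. Then h(Churned) = 1 and h(Casual) = 0. By first-step analysis:
h(Dormant) = 0.3·1 + 0.45·h(Dormant) + 0.25·0
Solving: h(Dormant) = 0.5455.
Starting from Dormant, the probability is 0.5455.

0.5455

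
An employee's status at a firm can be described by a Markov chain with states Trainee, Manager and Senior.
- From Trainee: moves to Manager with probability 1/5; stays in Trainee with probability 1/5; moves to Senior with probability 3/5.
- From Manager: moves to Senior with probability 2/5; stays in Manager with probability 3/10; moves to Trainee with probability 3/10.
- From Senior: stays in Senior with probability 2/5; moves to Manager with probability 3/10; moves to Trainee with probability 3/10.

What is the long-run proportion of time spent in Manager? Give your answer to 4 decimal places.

0.2727

Let the stationary distribution be π with π = πP and π_1 + π_2 + π_3 = 1.
π_1 = 0.2·π_1 + 0.3·π_2 + 0.3·π_3
π_2 = 0.2·π_1 + 0.3·π_2 + 0.3·π_3
Solving with the normalization constraint gives π = (0.2727, 0.2727, 0.4545).
So the stationary probability of Manager is 0.2727.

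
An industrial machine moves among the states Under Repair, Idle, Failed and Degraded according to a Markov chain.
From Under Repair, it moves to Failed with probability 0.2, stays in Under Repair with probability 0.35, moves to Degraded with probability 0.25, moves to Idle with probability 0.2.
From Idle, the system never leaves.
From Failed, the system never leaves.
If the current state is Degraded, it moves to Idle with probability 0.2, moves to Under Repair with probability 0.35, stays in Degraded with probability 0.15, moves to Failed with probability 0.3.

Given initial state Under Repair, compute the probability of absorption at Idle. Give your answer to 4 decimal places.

Let h(s) be the probability of absorption at Idle starting from transient state s. Then h(Idle) = 1 and h(Failed) = 0. By first-step analysis:
h(Under Repair) = 0.35·h(Under Repair) + 0.2·1 + 0.2·0 + 0.25·h(Degraded)
h(Degraded) = 0.35·h(Under Repair) + 0.2·1 + 0.3·0 + 0.15·h(Degraded)
Solving: h(Under Repair) = 0.4731, h(Degraded) = 0.4301.
Starting from Under Repair, the probability is 0.4731.

0.4731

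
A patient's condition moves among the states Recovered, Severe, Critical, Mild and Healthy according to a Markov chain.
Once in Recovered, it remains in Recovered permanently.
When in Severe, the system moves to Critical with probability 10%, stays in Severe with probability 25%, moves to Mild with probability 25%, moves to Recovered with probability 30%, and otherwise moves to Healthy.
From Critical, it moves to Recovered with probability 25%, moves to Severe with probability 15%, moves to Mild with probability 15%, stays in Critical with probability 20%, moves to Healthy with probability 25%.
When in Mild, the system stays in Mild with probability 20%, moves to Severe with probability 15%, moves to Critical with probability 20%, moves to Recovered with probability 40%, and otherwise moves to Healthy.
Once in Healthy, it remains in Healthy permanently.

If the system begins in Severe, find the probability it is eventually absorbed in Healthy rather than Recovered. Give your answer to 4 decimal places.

Let h(s) be the probability of absorption at Healthy starting from transient state s. Then h(Healthy) = 1 and h(Recovered) = 0. By first-step analysis:
h(Severe) = 0.3·0 + 0.25·h(Severe) + 0.1·h(Critical) + 0.25·h(Mild) + 0.1·1
h(Critical) = 0.25·0 + 0.15·h(Severe) + 0.2·h(Critical) + 0.15·h(Mild) + 0.25·1
h(Mild) = 0.4·0 + 0.15·h(Severe) + 0.2·h(Critical) + 0.2·h(Mild) + 0.05·1
Solving: h(Severe) = 0.2569, h(Critical) = 0.4002, h(Mild) = 0.2107.
Starting from Severe, the probability is 0.2569.

0.2569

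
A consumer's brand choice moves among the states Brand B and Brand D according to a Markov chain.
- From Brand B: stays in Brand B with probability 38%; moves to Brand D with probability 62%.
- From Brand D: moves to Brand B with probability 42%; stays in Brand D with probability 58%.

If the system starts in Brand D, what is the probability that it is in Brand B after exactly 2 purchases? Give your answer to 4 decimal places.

0.4032

Sum over the intermediate state after 1 purchase:
P = P(Brand D→Brand B)·P(Brand B→Brand B) + P(Brand D→Brand D)·P(Brand D→Brand B)
  = 0.42×0.38 + 0.58×0.42
  = 0.1596 + 0.2436 = 0.4032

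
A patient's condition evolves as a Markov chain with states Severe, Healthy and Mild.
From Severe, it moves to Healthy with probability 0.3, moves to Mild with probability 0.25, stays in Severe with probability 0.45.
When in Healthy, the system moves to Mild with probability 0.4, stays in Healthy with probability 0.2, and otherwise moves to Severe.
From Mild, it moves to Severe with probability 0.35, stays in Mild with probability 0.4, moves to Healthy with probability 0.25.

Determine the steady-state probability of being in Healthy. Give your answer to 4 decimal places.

Let the stationary distribution be π with π = πP and π_1 + π_2 + π_3 = 1.
π_1 = 0.45·π_1 + 0.4·π_2 + 0.35·π_3
π_2 = 0.3·π_1 + 0.2·π_2 + 0.25·π_3
Solving with the normalization constraint gives π = (0.4032, 0.2573, 0.3395).
So the stationary probability of Healthy is 0.2573.

0.2573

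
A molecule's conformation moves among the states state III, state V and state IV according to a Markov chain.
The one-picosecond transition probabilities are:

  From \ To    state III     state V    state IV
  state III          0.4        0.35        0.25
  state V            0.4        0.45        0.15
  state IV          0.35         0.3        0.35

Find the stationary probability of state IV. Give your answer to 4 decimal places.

0.2360

Let the stationary distribution be π with π = πP and π_1 + π_2 + π_3 = 1.
π_1 = 0.4·π_1 + 0.4·π_2 + 0.35·π_3
π_2 = 0.35·π_1 + 0.45·π_2 + 0.3·π_3
Solving with the normalization constraint gives π = (0.3882, 0.3758, 0.2360).
So the stationary probability of state IV is 0.2360.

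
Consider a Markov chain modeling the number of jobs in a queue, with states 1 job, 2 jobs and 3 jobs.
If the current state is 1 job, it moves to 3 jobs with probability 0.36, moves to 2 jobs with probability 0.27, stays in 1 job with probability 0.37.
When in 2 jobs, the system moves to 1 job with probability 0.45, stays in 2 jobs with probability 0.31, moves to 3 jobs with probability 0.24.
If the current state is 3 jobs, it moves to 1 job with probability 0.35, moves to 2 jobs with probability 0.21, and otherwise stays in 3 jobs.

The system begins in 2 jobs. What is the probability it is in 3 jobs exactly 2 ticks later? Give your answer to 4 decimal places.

Sum over the intermediate state after 1 tick:
P = P(2 jobs→1 job)·P(1 job→3 jobs) + P(2 jobs→2 jobs)·P(2 jobs→3 jobs) + P(2 jobs→3 jobs)·P(3 jobs→3 jobs)
  = 0.45×0.36 + 0.31×0.24 + 0.24×0.44
  = 0.1620 + 0.0744 + 0.1056 = 0.3420

0.3420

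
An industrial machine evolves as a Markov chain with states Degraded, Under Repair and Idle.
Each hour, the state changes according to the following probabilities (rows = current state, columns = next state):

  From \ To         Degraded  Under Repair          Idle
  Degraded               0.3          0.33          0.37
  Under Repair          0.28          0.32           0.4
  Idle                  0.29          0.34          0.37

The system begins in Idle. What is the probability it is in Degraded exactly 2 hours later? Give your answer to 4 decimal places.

0.2895

Sum over the intermediate state after 1 hour:
P = P(Idle→Degraded)·P(Degraded→Degraded) + P(Idle→Under Repair)·P(Under Repair→Degraded) + P(Idle→Idle)·P(Idle→Degraded)
  = 0.29×0.3 + 0.34×0.28 + 0.37×0.29
  = 0.0870 + 0.0952 + 0.1073 = 0.2895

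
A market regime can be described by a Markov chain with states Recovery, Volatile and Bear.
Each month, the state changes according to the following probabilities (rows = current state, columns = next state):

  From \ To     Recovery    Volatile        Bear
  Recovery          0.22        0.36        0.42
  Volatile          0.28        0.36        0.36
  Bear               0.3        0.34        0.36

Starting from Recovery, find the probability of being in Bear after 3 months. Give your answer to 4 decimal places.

Propagate the distribution vector 3 months from Recovery.
After 0 months: (1.0000, 0.0000, 0.0000)
After 1 month: (0.2200, 0.3600, 0.4200)
After 2 months: (0.2752, 0.3516, 0.3732)
After 3 months: (0.2710, 0.3525, 0.3765)
P(in Bear after 3 months) = 0.3765

0.3765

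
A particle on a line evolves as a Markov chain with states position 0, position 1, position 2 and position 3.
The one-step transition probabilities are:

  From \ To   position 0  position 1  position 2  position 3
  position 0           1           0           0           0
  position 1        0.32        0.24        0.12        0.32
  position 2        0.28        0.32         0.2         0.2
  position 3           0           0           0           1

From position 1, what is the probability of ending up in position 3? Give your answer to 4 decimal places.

0.4916

Let h(s) be the probability of absorption at position 3 starting from transient state s. Then h(position 3) = 1 and h(position 0) = 0. By first-step analysis:
h(position 1) = 0.32·0 + 0.24·h(position 1) + 0.12·h(position 2) + 0.32·1
h(position 2) = 0.28·0 + 0.32·h(position 1) + 0.2·h(position 2) + 0.2·1
Solving: h(position 1) = 0.4916, h(position 2) = 0.4466.
Starting from position 1, the probability is 0.4916.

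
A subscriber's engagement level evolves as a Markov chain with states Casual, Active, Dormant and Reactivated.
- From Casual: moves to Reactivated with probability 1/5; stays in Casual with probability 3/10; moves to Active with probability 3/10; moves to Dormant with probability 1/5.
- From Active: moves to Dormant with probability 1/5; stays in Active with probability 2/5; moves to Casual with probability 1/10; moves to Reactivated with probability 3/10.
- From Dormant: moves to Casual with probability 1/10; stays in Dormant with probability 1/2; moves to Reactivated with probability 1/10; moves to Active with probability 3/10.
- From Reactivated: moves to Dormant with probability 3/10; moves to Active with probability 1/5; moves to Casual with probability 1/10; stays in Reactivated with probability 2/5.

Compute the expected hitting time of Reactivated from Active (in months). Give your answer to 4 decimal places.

4.3411

Let t(s) be the expected number of months to first reach Reactivated from state s, with t(Reactivated) = 0. Conditioning on the first month:
t(Casual) = 1 + 0.3·t(Casual) + 0.3·t(Active) + 0.2·t(Dormant)
t(Active) = 1 + 0.1·t(Casual) + 0.4·t(Active) + 0.2·t(Dormant)
t(Dormant) = 1 + 0.1·t(Casual) + 0.3·t(Active) + 0.5·t(Dormant)
Solving: t(Casual) = 4.8837, t(Active) = 4.3411, t(Dormant) = 5.5814.
Expected months from Active to Reactivated: 4.3411.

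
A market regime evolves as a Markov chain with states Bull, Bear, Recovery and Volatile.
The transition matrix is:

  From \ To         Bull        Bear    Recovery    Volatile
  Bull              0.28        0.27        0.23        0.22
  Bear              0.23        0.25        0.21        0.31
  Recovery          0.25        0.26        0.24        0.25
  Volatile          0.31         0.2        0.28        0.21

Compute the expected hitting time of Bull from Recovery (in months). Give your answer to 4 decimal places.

3.8400

Let t(s) be the expected number of months to first reach Bull from state s, with t(Bull) = 0. Conditioning on the first month:
t(Bear) = 1 + 0.25·t(Bear) + 0.21·t(Recovery) + 0.31·t(Volatile)
t(Recovery) = 1 + 0.26·t(Bear) + 0.24·t(Recovery) + 0.25·t(Volatile)
t(Volatile) = 1 + 0.2·t(Bear) + 0.28·t(Recovery) + 0.21·t(Volatile)
Solving: t(Bear) = 3.9027, t(Recovery) = 3.8400, t(Volatile) = 3.6149.
Expected months from Recovery to Bull: 3.8400.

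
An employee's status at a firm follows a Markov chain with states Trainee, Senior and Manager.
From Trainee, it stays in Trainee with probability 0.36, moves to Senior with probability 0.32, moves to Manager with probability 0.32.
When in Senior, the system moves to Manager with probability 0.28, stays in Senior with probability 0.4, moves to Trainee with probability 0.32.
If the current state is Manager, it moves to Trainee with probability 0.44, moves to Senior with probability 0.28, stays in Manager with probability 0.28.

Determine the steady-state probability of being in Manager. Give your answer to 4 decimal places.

0.2948

Let the stationary distribution be π with π = πP and π_1 + π_2 + π_3 = 1.
π_1 = 0.36·π_1 + 0.32·π_2 + 0.44·π_3
π_2 = 0.32·π_1 + 0.4·π_2 + 0.28·π_3
Solving with the normalization constraint gives π = (0.3702, 0.3350, 0.2948).
So the stationary probability of Manager is 0.2948.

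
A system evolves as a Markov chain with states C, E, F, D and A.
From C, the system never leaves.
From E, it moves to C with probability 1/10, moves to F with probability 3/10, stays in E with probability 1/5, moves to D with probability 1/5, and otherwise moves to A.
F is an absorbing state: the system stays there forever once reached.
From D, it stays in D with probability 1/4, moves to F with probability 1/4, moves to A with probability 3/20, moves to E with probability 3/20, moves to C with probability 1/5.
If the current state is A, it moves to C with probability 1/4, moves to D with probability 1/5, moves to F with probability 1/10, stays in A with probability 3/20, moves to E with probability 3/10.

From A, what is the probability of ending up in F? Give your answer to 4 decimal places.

0.4707

Let h(s) be the probability of absorption at F starting from transient state s. Then h(F) = 1 and h(C) = 0. By first-step analysis:
h(E) = 0.1·0 + 0.2·h(E) + 0.3·1 + 0.2·h(D) + 0.2·h(A)
h(D) = 0.2·0 + 0.15·h(E) + 0.25·1 + 0.25·h(D) + 0.15·h(A)
h(A) = 0.25·0 + 0.3·h(E) + 0.1·1 + 0.2·h(D) + 0.15·h(A)
Solving: h(E) = 0.6311, h(D) = 0.5537, h(A) = 0.4707.
Starting from A, the probability is 0.4707.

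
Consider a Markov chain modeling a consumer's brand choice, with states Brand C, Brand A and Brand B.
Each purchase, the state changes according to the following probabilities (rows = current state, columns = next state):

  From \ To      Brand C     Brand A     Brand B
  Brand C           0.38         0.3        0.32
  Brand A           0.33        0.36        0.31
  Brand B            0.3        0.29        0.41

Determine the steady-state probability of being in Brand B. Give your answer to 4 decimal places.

Let the stationary distribution be π with π = πP and π_1 + π_2 + π_3 = 1.
π_1 = 0.38·π_1 + 0.33·π_2 + 0.3·π_3
π_2 = 0.3·π_1 + 0.36·π_2 + 0.29·π_3
Solving with the normalization constraint gives π = (0.3364, 0.3154, 0.3482).
So the stationary probability of Brand B is 0.3482.

0.3482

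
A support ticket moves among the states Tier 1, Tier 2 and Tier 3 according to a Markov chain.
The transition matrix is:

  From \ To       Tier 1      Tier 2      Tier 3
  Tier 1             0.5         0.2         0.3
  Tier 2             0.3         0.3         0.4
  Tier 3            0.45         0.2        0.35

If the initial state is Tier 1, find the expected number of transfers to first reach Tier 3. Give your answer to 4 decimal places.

3.1034

Let t(s) be the expected number of transfers to first reach Tier 3 from state s, with t(Tier 3) = 0. Conditioning on the first transfer:
t(Tier 1) = 1 + 0.5·t(Tier 1) + 0.2·t(Tier 2)
t(Tier 2) = 1 + 0.3·t(Tier 1) + 0.3·t(Tier 2)
Solving: t(Tier 1) = 3.1034, t(Tier 2) = 2.7586.
Expected transfers from Tier 1 to Tier 3: 3.1034.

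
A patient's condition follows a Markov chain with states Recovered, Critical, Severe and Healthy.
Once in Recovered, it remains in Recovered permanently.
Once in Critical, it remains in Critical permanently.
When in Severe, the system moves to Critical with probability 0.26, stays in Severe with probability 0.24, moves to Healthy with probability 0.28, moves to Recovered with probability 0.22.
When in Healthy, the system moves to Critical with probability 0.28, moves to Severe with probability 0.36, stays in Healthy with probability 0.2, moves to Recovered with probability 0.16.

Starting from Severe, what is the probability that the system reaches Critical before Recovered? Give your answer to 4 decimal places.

Let h(s) be the probability of absorption at Critical starting from transient state s. Then h(Critical) = 1 and h(Recovered) = 0. By first-step analysis:
h(Severe) = 0.22·0 + 0.26·1 + 0.24·h(Severe) + 0.28·h(Healthy)
h(Healthy) = 0.16·0 + 0.28·1 + 0.36·h(Severe) + 0.2·h(Healthy)
Solving: h(Severe) = 0.5647, h(Healthy) = 0.6041.
Starting from Severe, the probability is 0.5647.

0.5647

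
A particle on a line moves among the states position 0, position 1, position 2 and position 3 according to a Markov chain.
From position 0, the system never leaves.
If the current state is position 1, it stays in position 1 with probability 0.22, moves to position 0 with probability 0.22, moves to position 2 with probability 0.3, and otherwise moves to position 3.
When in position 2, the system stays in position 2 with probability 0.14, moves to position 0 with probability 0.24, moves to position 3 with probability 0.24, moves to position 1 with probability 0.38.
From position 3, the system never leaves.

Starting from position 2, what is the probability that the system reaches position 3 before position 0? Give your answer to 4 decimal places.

0.5136

Let h(s) be the probability of absorption at position 3 starting from transient state s. Then h(position 3) = 1 and h(position 0) = 0. By first-step analysis:
h(position 1) = 0.22·0 + 0.22·h(position 1) + 0.3·h(position 2) + 0.26·1
h(position 2) = 0.24·0 + 0.38·h(position 1) + 0.14·h(position 2) + 0.24·1
Solving: h(position 1) = 0.5309, h(position 2) = 0.5136.
Starting from position 2, the probability is 0.5136.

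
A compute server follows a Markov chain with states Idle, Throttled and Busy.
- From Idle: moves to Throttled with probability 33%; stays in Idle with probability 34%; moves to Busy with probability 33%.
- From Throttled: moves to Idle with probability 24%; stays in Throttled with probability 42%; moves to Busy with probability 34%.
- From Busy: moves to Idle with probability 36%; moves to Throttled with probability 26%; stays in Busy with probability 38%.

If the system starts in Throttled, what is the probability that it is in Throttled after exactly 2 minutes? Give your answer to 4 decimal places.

Sum over the intermediate state after 1 minute:
P = P(Throttled→Idle)·P(Idle→Throttled) + P(Throttled→Throttled)·P(Throttled→Throttled) + P(Throttled→Busy)·P(Busy→Throttled)
  = 0.24×0.33 + 0.42×0.42 + 0.34×0.26
  = 0.0792 + 0.1764 + 0.0884 = 0.3440

0.3440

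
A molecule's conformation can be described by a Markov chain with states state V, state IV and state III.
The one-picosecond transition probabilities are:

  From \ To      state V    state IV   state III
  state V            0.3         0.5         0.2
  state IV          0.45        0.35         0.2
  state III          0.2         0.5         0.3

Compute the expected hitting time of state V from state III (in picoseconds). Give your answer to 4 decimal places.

3.2394

Let t(s) be the expected number of picoseconds to first reach state V from state s, with t(state V) = 0. Conditioning on the first picosecond:
t(state IV) = 1 + 0.35·t(state IV) + 0.2·t(state III)
t(state III) = 1 + 0.5·t(state IV) + 0.3·t(state III)
Solving: t(state IV) = 2.5352, t(state III) = 3.2394.
Expected picoseconds from state III to state V: 3.2394.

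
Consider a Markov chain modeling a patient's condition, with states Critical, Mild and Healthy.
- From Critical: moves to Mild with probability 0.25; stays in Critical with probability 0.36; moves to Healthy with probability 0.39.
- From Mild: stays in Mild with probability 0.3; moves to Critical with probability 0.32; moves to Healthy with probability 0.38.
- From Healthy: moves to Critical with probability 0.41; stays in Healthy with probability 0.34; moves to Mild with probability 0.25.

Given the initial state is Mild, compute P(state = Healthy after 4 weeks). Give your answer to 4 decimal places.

0.3689

Propagate the distribution vector 4 weeks from Mild.
After 0 weeks: (0.0000, 1.0000, 0.0000)
After 1 week: (0.3200, 0.3000, 0.3800)
After 2 weeks: (0.3670, 0.2650, 0.3680)
After 3 weeks: (0.3678, 0.2633, 0.3690)
After 4 weeks: (0.3679, 0.2632, 0.3689)
P(in Healthy after 4 weeks) = 0.3689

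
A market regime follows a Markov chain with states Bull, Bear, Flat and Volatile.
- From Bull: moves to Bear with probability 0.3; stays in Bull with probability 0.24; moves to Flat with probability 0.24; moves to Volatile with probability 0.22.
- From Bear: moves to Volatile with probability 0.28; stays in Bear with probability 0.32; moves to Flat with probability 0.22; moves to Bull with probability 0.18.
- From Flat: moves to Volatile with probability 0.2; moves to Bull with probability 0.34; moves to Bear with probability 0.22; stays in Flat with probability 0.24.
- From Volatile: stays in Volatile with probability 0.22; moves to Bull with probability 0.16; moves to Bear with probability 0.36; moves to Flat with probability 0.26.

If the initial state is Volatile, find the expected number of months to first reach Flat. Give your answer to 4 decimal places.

Let t(s) be the expected number of months to first reach Flat from state s, with t(Flat) = 0. Conditioning on the first month:
t(Bull) = 1 + 0.24·t(Bull) + 0.3·t(Bear) + 0.22·t(Volatile)
t(Bear) = 1 + 0.18·t(Bull) + 0.32·t(Bear) + 0.28·t(Volatile)
t(Volatile) = 1 + 0.16·t(Bull) + 0.36·t(Bear) + 0.22·t(Volatile)
Solving: t(Bull) = 4.1952, t(Bear) = 4.2759, t(Volatile) = 4.1161.
Expected months from Volatile to Flat: 4.1161.

4.1161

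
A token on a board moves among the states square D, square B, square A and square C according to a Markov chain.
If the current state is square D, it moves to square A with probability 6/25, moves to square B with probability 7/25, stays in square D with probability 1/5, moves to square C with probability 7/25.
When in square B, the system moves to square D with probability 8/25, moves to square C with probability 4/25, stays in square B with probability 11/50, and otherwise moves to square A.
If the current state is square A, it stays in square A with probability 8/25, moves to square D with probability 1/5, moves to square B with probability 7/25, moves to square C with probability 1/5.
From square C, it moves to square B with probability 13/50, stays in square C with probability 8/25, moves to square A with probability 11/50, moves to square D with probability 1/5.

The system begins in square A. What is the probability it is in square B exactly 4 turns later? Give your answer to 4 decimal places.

0.2597

Propagate the distribution vector 4 turns from square A.
After 0 turns: (0.0000, 0.0000, 1.0000, 0.0000)
After 1 turn: (0.2000, 0.2800, 0.3200, 0.2000)
After 2 turns: (0.2336, 0.2592, 0.2784, 0.2288)
After 3 turns: (0.2311, 0.2599, 0.2732, 0.2358)
After 4 turns: (0.2312, 0.2597, 0.2727, 0.2364)
P(in square B after 4 turns) = 0.2597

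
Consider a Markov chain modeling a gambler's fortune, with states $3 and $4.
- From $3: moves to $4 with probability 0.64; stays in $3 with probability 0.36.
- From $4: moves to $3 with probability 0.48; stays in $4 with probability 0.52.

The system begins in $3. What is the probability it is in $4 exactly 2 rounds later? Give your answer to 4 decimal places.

Sum over the intermediate state after 1 round:
P = P($3→$3)·P($3→$4) + P($3→$4)·P($4→$4)
  = 0.36×0.64 + 0.64×0.52
  = 0.2304 + 0.3328 = 0.5632

0.5632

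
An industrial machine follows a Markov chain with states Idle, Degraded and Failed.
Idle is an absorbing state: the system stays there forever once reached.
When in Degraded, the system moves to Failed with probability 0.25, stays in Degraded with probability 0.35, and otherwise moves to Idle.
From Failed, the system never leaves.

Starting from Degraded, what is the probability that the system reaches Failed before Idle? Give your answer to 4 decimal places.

0.3846

Let h(s) be the probability of absorption at Failed starting from transient state s. Then h(Failed) = 1 and h(Idle) = 0. By first-step analysis:
h(Degraded) = 0.4·0 + 0.35·h(Degraded) + 0.25·1
Solving: h(Degraded) = 0.3846.
Starting from Degraded, the probability is 0.3846.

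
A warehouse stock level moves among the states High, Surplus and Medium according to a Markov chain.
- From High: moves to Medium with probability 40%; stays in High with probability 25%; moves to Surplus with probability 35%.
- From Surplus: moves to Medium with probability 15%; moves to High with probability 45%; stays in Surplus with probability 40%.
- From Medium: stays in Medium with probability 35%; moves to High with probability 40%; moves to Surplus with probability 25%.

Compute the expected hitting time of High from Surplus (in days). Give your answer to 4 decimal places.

2.2695

Let t(s) be the expected number of days to first reach High from state s, with t(High) = 0. Conditioning on the first day:
t(Surplus) = 1 + 0.4·t(Surplus) + 0.15·t(Medium)
t(Medium) = 1 + 0.25·t(Surplus) + 0.35·t(Medium)
Solving: t(Surplus) = 2.2695, t(Medium) = 2.4113.
Expected days from Surplus to High: 2.2695.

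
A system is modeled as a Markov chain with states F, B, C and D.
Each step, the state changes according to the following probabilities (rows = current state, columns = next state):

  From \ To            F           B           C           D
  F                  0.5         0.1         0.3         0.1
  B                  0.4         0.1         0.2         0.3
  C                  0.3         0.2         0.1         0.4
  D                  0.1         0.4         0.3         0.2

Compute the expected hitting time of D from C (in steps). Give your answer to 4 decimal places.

3.7395

Let t(s) be the expected number of steps to first reach D from state s, with t(D) = 0. Conditioning on the first step:
t(F) = 1 + 0.5·t(F) + 0.1·t(B) + 0.3·t(C)
t(B) = 1 + 0.4·t(F) + 0.1·t(B) + 0.2·t(C)
t(C) = 1 + 0.3·t(F) + 0.2·t(B) + 0.1·t(C)
Solving: t(F) = 5.0840, t(B) = 4.2017, t(C) = 3.7395.
Expected steps from C to D: 3.7395.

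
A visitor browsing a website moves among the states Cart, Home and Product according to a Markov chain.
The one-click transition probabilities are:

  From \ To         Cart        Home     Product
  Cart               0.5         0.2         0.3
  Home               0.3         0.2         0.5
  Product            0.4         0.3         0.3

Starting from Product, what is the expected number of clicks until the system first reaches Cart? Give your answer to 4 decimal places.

2.6829

Let t(s) be the expected number of clicks to first reach Cart from state s, with t(Cart) = 0. Conditioning on the first click:
t(Home) = 1 + 0.2·t(Home) + 0.5·t(Product)
t(Product) = 1 + 0.3·t(Home) + 0.3·t(Product)
Solving: t(Home) = 2.9268, t(Product) = 2.6829.
Expected clicks from Product to Cart: 2.6829.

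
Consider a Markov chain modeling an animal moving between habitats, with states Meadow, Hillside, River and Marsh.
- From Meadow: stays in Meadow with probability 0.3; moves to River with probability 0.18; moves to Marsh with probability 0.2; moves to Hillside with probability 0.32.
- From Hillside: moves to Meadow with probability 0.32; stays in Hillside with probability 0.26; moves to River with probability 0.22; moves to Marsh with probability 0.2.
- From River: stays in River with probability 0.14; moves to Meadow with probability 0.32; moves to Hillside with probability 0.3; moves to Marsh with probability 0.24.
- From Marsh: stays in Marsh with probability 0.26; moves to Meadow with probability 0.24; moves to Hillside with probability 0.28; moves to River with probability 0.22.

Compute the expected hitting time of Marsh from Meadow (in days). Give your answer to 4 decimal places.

Let t(s) be the expected number of days to first reach Marsh from state s, with t(Marsh) = 0. Conditioning on the first day:
t(Meadow) = 1 + 0.3·t(Meadow) + 0.32·t(Hillside) + 0.18·t(River)
t(Hillside) = 1 + 0.32·t(Meadow) + 0.26·t(Hillside) + 0.22·t(River)
t(River) = 1 + 0.32·t(Meadow) + 0.3·t(Hillside) + 0.14·t(River)
Solving: t(Meadow) = 4.8220, t(Hillside) = 4.8150, t(River) = 4.6367.
Expected days from Meadow to Marsh: 4.8220.

4.8220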